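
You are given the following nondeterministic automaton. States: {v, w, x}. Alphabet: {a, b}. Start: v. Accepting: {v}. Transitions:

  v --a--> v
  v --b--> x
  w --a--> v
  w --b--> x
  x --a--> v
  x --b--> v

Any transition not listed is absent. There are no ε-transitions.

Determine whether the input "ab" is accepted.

Start in {v}.
Read 'a': {v} → {v}.
Read 'b': {v} → {x}.
The final set {x} contains no accepting state.

No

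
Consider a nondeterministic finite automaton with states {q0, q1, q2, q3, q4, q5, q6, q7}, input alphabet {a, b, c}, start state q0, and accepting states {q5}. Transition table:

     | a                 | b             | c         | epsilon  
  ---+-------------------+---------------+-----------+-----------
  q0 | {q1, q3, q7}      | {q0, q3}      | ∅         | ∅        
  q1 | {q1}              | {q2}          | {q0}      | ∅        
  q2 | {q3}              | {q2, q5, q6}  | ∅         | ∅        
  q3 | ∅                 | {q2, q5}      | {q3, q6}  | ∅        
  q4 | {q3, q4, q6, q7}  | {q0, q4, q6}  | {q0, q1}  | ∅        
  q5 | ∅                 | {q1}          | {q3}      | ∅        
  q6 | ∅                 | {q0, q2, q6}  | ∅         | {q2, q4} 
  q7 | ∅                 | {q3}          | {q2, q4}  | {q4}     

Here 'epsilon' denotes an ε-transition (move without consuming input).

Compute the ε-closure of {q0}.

{q0}

Begin with {q0}.
No ε-moves leave this set, so the closure equals the set itself.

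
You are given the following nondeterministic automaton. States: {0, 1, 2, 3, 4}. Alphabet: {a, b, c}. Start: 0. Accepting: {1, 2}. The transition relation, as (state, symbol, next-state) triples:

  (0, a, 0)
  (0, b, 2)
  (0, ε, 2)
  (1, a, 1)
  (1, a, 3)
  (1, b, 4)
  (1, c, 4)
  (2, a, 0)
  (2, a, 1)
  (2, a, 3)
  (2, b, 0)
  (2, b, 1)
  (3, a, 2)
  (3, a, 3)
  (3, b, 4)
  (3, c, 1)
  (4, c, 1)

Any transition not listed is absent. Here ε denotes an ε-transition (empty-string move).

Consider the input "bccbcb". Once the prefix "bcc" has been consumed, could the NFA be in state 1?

Yes

Start: ε-closure({0}) = {0, 2}.
Read 'b': {0, 2} → {0, 1, 2}.
Read 'c': {0, 1, 2} → {4}.
Read 'c': {4} → {1}.
State 1 is in {1}.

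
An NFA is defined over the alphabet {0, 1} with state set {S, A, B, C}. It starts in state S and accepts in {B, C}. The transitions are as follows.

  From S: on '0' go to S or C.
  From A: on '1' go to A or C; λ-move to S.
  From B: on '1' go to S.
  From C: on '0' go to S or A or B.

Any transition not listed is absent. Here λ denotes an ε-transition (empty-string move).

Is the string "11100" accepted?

No

Start in {S}.
Read '1': S→∅; now ∅.
The set is empty and remains empty for the remaining 4 symbols.
The final set ∅ contains no accepting state.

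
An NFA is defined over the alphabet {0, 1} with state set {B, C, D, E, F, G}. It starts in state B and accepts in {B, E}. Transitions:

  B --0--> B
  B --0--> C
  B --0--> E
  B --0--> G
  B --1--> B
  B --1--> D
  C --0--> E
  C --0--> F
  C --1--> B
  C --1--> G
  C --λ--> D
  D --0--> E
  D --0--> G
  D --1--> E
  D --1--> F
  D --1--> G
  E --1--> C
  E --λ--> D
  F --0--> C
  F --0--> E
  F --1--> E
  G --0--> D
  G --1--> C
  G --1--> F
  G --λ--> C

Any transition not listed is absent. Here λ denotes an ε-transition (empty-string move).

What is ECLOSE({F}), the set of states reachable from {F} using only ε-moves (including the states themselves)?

{F}

Begin with {F}.
No ε-moves leave this set, so the closure equals the set itself.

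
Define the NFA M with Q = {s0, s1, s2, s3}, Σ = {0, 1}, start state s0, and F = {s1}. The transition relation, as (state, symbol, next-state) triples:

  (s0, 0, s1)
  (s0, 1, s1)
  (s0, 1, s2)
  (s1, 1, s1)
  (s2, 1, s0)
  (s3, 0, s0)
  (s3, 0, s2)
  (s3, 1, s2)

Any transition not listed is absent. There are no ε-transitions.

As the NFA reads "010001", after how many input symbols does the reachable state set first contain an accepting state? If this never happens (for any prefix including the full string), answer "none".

Start in {s0}.
Read '0': {s0} → {s1}.
None of the earlier sets intersect F, but {s1} does.

1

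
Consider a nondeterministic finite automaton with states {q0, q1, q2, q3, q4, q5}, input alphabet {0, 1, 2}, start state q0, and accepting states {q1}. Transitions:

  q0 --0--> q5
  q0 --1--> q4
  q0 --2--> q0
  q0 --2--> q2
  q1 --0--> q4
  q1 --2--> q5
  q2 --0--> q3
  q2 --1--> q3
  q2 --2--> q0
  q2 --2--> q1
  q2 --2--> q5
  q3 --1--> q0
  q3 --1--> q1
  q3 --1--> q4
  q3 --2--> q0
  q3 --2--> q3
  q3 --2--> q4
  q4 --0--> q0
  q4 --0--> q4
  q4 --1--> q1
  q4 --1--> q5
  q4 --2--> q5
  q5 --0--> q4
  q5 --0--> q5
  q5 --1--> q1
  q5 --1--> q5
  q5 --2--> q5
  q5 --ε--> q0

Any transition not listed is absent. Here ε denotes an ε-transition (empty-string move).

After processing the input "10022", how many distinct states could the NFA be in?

4

Start in {q0}.
Read '1': {q0} → {q4}.
Read '0': {q4} → {q0, q4}.
Read '0': {q0, q4} → {q0, q4, q5}.
Read '2': {q0, q4, q5} → {q0, q2, q5}.
Read '2': {q0, q2, q5} → {q0, q1, q2, q5}.
That set has 4 states.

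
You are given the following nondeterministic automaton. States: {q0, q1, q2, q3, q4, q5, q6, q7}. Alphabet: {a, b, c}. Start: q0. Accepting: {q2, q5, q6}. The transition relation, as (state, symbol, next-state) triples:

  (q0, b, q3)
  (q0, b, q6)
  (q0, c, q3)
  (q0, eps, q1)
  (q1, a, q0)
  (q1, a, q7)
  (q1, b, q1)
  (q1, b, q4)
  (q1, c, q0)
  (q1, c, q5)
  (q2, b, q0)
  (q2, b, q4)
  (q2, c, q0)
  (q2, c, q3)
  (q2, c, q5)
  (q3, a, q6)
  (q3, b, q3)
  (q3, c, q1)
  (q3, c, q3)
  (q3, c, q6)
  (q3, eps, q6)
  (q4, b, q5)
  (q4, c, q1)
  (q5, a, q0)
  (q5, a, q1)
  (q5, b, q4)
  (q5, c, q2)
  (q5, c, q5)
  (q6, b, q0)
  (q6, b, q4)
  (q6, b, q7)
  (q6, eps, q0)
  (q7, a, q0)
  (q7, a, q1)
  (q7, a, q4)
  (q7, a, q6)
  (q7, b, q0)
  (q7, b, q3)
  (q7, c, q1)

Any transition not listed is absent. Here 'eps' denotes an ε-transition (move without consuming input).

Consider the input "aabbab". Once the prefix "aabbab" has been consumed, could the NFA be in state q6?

Yes

Start: ε-closure({q0}) = {q0, q1}.
Read 'a': {q0, q1} → {q0, q1, q7}.
Read 'a': {q0, q1, q7} → {q0, q1, q4, q6, q7}.
Read 'b': {q0, q1, q4, q6, q7} → {q0, q1, q3, q4, q5, q6, q7}.
Read 'b': {q0, q1, q3, q4, q5, q6, q7} → {q0, q1, q3, q4, q5, q6, q7}.
Read 'a': {q0, q1, q3, q4, q5, q6, q7} → {q0, q1, q4, q6, q7}.
Read 'b': {q0, q1, q4, q6, q7} → {q0, q1, q3, q4, q5, q6, q7}.
State q6 is in {q0, q1, q3, q4, q5, q6, q7}.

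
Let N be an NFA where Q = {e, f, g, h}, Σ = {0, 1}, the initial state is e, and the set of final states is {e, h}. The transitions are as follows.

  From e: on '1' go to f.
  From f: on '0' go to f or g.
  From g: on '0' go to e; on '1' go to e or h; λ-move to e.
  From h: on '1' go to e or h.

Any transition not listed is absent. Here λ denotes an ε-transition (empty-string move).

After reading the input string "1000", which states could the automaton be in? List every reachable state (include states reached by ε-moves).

Start in {e}.
Read '1': e→{f}; now {f}.
Read '0': f→{f, g}; union {f, g}; ε-closure = {e, f, g}.
Read '0': e→∅, f→{f, g}, g→{e}; now {e, f, g}.
Read '0': e→∅, f→{f, g}, g→{e}; now {e, f, g}.

{e, f, g}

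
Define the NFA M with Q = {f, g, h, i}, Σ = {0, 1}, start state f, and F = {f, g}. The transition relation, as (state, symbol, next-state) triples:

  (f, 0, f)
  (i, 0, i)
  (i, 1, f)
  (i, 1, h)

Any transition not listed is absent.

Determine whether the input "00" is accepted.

Yes

Start in {f}.
Read '0': {f} → {f}.
Read '0': {f} → {f}.
The final set {f} contains the accepting state f.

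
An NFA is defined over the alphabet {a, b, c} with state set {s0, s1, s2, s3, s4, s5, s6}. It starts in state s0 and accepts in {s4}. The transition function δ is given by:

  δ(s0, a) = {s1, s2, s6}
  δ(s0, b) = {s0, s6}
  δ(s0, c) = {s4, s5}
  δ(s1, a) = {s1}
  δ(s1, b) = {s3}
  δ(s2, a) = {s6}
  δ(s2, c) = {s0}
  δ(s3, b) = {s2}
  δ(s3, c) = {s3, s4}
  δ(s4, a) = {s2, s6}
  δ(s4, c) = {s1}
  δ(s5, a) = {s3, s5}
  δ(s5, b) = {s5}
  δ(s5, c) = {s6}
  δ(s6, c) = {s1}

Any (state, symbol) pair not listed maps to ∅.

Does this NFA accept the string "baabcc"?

Yes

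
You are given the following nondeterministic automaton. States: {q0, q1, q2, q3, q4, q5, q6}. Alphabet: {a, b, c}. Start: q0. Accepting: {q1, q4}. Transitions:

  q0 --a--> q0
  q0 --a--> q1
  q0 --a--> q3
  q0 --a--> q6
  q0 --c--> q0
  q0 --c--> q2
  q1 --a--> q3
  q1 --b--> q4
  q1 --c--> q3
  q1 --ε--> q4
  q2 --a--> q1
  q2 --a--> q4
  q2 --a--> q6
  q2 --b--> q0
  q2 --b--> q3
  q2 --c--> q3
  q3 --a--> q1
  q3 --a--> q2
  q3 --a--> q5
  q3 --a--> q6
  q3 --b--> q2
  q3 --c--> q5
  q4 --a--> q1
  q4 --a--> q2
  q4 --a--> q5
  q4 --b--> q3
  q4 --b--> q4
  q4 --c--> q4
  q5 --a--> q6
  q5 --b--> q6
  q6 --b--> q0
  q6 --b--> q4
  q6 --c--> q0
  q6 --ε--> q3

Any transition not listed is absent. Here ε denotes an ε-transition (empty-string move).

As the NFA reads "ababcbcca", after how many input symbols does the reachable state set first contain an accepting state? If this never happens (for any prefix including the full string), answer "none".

Start in {q0}.
Read 'a': q0→{q0, q1, q3, q6}; union {q0, q1, q3, q6}; ε-closure = {q0, q1, q3, q4, q6}.
None of the earlier sets intersect F, but {q0, q1, q3, q4, q6} does.

1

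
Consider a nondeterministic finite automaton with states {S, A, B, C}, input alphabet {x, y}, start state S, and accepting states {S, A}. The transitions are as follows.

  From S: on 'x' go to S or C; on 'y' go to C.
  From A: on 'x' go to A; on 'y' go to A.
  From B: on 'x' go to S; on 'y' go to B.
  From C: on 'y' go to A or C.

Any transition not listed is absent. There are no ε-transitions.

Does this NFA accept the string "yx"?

No

Start in {S}.
Read 'y': {S} → {C}.
Read 'x': {C} → ∅.
The final set ∅ contains no accepting state.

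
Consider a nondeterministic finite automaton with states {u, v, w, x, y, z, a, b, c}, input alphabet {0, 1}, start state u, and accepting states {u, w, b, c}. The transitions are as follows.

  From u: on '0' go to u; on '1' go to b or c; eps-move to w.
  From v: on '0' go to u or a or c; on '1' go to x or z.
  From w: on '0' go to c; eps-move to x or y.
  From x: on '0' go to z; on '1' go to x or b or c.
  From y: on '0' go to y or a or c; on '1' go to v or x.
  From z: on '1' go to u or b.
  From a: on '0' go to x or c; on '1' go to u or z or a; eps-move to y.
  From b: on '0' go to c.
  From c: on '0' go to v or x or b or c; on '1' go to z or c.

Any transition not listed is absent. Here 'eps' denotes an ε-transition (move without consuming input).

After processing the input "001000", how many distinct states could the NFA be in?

9

Start: ε-closure({u}) = {u, w, x, y}.
Read '0': {u, w, x, y} → {u, w, x, y, z, a, c}.
Read '0': {u, w, x, y, z, a, c} → {u, v, w, x, y, z, a, b, c}.
Read '1': {u, v, w, x, y, z, a, b, c} → {u, v, w, x, y, z, a, b, c}.
Read '0': {u, v, w, x, y, z, a, b, c} → {u, v, w, x, y, z, a, b, c}.
Read '0': {u, v, w, x, y, z, a, b, c} → {u, v, w, x, y, z, a, b, c}.
Read '0': {u, v, w, x, y, z, a, b, c} → {u, v, w, x, y, z, a, b, c}.
That set has 9 states.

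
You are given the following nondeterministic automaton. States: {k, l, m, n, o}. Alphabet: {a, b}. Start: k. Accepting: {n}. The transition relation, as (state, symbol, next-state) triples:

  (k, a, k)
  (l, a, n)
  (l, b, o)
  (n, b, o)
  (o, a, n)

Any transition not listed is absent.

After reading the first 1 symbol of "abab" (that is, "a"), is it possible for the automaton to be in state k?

Yes

Start in {k}.
Read 'a': k→{k}; now {k}.
State k is in {k}.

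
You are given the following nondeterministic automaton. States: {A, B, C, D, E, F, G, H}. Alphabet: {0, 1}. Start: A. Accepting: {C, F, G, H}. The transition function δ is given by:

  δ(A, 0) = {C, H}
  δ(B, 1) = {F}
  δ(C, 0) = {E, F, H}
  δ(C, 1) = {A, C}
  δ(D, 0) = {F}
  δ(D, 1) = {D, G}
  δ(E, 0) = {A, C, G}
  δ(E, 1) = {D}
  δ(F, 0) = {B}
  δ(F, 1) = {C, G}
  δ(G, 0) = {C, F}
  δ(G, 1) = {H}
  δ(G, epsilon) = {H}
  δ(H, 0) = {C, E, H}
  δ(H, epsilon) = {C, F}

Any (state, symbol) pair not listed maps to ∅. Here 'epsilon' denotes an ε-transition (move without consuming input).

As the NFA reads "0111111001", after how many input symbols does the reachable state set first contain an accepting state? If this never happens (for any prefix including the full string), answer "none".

1

Start in {A}.
Read '0': {A} → {C, F, H}.
None of the earlier sets intersect F, but {C, F, H} does.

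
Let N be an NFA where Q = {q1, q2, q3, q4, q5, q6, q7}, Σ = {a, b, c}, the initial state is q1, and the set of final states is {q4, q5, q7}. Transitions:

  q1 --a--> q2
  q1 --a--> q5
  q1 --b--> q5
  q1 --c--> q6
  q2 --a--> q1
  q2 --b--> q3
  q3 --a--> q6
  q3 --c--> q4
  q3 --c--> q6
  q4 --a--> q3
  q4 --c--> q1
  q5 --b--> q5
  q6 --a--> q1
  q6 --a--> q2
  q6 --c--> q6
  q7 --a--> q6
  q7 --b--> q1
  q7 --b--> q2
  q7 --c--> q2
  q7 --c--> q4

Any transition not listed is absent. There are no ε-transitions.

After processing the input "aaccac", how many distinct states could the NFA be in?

Start in {q1}.
Read 'a': q1→{q2, q5}; now {q2, q5}.
Read 'a': q2→{q1}, q5→∅; now {q1}.
Read 'c': q1→{q6}; now {q6}.
Read 'c': q6→{q6}; now {q6}.
Read 'a': q6→{q1, q2}; now {q1, q2}.
Read 'c': q1→{q6}, q2→∅; now {q6}.
That set has 1 state.

1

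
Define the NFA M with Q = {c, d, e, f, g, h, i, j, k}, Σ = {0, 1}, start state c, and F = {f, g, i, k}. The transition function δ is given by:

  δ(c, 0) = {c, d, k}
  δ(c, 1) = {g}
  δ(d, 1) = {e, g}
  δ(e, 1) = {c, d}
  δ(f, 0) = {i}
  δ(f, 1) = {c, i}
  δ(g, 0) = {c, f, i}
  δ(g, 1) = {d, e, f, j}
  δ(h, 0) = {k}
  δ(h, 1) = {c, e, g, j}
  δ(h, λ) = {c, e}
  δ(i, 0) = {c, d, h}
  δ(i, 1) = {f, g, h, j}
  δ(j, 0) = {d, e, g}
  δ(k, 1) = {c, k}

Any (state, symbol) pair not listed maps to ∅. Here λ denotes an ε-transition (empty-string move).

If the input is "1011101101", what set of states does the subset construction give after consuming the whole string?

Start in {c}.
Read '1': {c} → {g}.
Read '0': {g} → {c, f, i}.
Read '1': {c, f, i} → {c, e, f, g, h, i, j}.
Read '1': {c, e, f, g, h, i, j} → {c, d, e, f, g, h, i, j}.
Read '1': {c, d, e, f, g, h, i, j} → {c, d, e, f, g, h, i, j}.
Read '0': {c, d, e, f, g, h, i, j} → {c, d, e, f, g, h, i, k}.
Read '1': {c, d, e, f, g, h, i, k} → {c, d, e, f, g, h, i, j, k}.
Read '1': {c, d, e, f, g, h, i, j, k} → {c, d, e, f, g, h, i, j, k}.
Read '0': {c, d, e, f, g, h, i, j, k} → {c, d, e, f, g, h, i, k}.
Read '1': {c, d, e, f, g, h, i, k} → {c, d, e, f, g, h, i, j, k}.

{c, d, e, f, g, h, i, j, k}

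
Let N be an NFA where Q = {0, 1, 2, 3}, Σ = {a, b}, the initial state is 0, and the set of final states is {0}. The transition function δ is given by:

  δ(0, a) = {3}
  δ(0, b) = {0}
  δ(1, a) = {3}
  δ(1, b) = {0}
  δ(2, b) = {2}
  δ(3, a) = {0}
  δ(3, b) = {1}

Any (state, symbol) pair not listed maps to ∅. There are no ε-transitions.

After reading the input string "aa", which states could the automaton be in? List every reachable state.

{0}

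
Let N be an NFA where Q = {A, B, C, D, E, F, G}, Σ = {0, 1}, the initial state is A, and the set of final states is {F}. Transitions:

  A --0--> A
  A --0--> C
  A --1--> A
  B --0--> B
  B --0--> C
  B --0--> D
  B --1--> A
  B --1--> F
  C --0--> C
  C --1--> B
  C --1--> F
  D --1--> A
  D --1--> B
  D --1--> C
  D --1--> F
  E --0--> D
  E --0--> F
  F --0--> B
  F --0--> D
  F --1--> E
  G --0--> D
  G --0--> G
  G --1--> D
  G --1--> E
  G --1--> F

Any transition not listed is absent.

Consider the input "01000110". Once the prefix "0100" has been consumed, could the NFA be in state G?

No

Start in {A}.
Read '0': {A} → {A, C}.
Read '1': {A, C} → {A, B, F}.
Read '0': {A, B, F} → {A, B, C, D}.
Read '0': {A, B, C, D} → {A, B, C, D}.
State G is not in {A, B, C, D}.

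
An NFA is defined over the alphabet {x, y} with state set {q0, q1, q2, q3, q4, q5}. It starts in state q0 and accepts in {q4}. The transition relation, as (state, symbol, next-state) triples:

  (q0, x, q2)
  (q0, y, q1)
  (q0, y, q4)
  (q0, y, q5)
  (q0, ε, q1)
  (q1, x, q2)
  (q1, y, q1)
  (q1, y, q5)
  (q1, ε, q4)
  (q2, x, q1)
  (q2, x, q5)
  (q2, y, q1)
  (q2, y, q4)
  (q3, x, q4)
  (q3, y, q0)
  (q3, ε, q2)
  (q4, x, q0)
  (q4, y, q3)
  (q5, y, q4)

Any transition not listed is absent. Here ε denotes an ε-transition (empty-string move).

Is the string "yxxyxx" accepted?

Yes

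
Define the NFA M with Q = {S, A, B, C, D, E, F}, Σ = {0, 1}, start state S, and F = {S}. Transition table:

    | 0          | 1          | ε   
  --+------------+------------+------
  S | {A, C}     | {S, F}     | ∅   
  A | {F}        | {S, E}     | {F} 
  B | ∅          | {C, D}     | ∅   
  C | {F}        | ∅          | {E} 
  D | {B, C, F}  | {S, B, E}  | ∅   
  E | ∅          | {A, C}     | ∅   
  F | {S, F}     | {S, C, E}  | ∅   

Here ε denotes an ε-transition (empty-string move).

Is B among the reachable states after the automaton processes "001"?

No

Start in {S}.
Read '0': S→{A, C}; union {A, C}; ε-closure = {A, C, E, F}.
Read '0': A→{F}, C→{F}, E→∅, F→{S, F}; now {S, F}.
Read '1': S→{S, F}, F→{S, C, E}; now {S, C, E, F}.
State B is not in {S, C, E, F}.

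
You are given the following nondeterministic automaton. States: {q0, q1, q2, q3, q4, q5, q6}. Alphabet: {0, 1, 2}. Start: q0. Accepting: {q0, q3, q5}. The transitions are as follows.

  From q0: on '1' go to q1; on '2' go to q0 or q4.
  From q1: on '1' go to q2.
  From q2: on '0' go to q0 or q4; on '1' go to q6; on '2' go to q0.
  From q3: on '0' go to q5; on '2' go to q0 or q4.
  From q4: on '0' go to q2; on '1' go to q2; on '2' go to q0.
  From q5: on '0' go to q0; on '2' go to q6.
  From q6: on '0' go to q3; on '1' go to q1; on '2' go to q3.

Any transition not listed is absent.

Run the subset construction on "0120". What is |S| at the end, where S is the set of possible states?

0

Start in {q0}.
Read '0': {q0} → ∅.
The set is empty and remains empty for the remaining 3 symbols.
That set has 0 states.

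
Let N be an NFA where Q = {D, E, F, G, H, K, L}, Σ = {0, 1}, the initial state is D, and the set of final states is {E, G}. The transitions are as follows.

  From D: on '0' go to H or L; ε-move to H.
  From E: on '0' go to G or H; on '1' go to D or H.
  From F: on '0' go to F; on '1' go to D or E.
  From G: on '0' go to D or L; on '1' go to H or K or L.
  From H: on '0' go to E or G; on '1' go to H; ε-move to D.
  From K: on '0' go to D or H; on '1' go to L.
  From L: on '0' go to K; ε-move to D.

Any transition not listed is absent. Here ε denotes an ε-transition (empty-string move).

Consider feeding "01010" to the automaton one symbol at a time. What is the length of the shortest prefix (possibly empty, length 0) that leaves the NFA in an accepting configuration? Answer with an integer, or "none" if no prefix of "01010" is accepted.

1

Start: ε-closure({D}) = {D, H}.
Read '0': {D, H} → {D, E, G, H, L}.
None of the earlier sets intersect F, but {D, E, G, H, L} does.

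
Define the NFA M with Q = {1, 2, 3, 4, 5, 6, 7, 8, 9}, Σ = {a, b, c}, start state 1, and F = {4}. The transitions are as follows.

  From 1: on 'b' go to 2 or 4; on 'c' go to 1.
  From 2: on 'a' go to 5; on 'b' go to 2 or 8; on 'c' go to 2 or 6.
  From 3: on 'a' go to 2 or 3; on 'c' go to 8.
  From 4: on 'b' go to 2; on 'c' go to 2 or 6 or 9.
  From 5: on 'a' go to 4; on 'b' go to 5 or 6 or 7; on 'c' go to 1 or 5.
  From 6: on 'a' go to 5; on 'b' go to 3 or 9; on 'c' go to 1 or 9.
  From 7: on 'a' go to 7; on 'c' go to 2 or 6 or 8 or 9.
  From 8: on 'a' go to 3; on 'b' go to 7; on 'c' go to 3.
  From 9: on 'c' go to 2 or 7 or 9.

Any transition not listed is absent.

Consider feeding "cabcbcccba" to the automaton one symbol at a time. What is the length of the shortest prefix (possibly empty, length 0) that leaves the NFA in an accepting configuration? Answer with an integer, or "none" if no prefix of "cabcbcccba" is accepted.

Start in {1}.
Read 'c': {1} → {1}.
Read 'a': {1} → ∅.
The set is empty and remains empty for the remaining 8 symbols.
No reachable set along the way intersects F.

none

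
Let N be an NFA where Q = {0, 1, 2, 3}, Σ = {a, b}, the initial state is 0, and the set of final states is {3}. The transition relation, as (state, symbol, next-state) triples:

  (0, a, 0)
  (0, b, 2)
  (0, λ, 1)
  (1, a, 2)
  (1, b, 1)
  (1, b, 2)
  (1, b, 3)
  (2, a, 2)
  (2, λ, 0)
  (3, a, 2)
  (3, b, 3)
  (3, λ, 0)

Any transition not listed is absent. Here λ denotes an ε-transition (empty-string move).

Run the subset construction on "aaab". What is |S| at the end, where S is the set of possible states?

4

Start: ε-closure({0}) = {0, 1}.
Read 'a': {0, 1} → {0, 1, 2}.
Read 'a': {0, 1, 2} → {0, 1, 2}.
Read 'a': {0, 1, 2} → {0, 1, 2}.
Read 'b': {0, 1, 2} → {0, 1, 2, 3}.
That set has 4 states.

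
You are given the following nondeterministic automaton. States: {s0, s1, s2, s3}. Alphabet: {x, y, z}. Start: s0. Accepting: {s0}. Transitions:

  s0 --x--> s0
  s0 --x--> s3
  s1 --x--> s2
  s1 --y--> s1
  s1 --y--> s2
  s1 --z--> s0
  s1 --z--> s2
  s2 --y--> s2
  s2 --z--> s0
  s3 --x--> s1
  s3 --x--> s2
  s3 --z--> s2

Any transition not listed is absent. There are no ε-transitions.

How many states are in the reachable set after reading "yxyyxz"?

0

Start in {s0}.
Read 'y': s0→∅; now ∅.
The set is empty and remains empty for the remaining 5 symbols.
That set has 0 states.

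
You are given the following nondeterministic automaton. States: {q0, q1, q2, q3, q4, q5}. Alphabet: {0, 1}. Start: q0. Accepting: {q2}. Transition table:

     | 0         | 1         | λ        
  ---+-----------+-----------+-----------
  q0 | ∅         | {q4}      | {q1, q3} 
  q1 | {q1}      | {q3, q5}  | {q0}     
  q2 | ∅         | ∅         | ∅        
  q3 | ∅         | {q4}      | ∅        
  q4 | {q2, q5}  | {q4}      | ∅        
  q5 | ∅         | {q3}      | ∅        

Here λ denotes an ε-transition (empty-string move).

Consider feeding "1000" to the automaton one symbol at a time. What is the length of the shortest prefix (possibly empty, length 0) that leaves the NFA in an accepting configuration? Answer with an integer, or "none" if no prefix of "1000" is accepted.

Start: ε-closure({q0}) = {q0, q1, q3}.
Read '1': q0→{q4}, q1→{q3, q5}, q3→{q4}; now {q3, q4, q5}.
Read '0': q3→∅, q4→{q2, q5}, q5→∅; now {q2, q5}.
None of the earlier sets intersect F, but {q2, q5} does.

2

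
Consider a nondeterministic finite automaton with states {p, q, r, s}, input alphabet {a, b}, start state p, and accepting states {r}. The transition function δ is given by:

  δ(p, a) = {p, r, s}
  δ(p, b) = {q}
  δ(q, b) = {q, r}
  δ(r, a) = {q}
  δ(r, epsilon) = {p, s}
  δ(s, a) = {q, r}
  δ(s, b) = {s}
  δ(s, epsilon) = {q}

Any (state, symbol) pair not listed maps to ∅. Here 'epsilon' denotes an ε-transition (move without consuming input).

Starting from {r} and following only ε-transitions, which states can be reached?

{p, q, r, s}

Begin with {r}.
ε-move r → p; add p.
ε-move r → s; add s.
ε-move s → q; add q.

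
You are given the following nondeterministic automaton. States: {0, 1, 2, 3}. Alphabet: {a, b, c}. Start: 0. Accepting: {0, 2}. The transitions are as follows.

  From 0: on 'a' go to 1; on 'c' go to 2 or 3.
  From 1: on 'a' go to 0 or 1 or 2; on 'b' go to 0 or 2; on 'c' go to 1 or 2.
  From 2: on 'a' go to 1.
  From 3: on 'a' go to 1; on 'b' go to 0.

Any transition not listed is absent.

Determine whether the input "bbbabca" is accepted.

No

Start in {0}.
Read 'b': {0} → ∅.
The set is empty and remains empty for the remaining 6 symbols.
The final set ∅ contains no accepting state.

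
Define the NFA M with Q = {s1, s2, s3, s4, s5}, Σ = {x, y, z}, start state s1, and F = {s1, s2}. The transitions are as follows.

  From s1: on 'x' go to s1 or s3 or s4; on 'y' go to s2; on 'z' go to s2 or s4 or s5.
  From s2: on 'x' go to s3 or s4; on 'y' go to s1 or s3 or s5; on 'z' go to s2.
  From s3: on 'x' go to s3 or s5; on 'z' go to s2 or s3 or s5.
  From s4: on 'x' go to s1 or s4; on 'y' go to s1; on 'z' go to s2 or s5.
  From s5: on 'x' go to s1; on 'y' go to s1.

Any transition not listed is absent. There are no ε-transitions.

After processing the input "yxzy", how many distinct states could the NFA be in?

3

Start in {s1}.
Read 'y': {s1} → {s2}.
Read 'x': {s2} → {s3, s4}.
Read 'z': {s3, s4} → {s2, s3, s5}.
Read 'y': {s2, s3, s5} → {s1, s3, s5}.
That set has 3 states.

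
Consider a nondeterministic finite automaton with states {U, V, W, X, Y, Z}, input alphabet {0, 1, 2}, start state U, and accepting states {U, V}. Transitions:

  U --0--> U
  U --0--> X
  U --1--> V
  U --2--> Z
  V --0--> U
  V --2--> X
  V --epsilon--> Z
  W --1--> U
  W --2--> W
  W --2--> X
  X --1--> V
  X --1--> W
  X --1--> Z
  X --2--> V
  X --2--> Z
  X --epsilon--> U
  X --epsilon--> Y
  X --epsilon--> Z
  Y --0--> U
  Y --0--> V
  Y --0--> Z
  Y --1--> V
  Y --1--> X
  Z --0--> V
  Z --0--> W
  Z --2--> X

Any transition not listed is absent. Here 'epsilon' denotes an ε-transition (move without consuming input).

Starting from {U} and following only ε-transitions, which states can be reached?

Begin with {U}.
No ε-moves leave this set, so the closure equals the set itself.

{U}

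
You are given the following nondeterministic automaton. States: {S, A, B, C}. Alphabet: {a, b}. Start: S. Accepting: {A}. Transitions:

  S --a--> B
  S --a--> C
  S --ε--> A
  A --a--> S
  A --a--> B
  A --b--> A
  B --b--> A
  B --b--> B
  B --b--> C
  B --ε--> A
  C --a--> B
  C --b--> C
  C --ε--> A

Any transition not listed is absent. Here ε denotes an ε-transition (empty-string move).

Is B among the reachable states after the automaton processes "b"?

Start: ε-closure({S}) = {S, A}.
Read 'b': S→∅, A→{A}; now {A}.
State B is not in {A}.

No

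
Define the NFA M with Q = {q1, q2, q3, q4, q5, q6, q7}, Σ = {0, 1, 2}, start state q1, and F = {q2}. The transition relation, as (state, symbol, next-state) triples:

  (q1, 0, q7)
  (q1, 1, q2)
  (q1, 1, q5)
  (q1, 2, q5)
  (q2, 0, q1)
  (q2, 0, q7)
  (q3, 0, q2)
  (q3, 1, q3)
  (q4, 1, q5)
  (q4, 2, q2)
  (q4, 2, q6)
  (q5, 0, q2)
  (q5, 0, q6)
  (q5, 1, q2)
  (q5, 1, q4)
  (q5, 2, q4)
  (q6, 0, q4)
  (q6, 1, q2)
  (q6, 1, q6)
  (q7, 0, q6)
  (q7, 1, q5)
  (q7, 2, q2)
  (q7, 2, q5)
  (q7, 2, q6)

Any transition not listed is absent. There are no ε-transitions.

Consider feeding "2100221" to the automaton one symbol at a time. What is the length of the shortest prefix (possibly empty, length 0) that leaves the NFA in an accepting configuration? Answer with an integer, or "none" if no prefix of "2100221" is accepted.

2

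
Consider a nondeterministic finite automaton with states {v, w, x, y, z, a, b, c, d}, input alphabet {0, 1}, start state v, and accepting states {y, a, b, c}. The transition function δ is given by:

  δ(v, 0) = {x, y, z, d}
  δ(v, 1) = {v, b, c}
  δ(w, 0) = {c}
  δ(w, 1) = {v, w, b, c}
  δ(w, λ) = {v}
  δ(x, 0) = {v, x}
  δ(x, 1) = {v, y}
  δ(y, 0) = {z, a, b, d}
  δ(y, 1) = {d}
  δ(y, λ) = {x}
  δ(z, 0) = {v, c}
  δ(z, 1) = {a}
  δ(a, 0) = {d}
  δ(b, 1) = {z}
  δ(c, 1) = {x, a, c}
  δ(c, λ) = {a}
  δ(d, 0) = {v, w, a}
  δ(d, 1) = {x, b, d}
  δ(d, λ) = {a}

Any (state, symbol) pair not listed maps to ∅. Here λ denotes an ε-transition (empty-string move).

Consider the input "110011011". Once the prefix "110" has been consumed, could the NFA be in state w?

No

Start in {v}.
Read '1': {v} → {v, a, b, c}.
Read '1': {v, a, b, c} → {v, x, z, a, b, c}.
Read '0': {v, x, z, a, b, c} → {v, x, y, z, a, c, d}.
State w is not in {v, x, y, z, a, c, d}.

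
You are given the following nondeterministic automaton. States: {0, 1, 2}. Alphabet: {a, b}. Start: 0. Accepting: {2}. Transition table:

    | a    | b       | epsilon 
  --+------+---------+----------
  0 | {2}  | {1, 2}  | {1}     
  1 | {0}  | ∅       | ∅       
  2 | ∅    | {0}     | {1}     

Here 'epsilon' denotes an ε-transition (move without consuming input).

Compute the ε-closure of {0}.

{0, 1}

Begin with {0}.
ε-move 0 → 1; add 1.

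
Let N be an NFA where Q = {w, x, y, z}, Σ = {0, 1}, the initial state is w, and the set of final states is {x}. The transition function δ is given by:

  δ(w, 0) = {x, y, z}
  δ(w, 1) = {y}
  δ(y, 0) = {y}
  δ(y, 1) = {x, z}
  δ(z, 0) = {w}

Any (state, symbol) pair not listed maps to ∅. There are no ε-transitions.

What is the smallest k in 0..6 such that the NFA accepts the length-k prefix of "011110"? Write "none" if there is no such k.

1

Start in {w}.
Read '0': w→{x, y, z}; now {x, y, z}.
None of the earlier sets intersect F, but {x, y, z} does.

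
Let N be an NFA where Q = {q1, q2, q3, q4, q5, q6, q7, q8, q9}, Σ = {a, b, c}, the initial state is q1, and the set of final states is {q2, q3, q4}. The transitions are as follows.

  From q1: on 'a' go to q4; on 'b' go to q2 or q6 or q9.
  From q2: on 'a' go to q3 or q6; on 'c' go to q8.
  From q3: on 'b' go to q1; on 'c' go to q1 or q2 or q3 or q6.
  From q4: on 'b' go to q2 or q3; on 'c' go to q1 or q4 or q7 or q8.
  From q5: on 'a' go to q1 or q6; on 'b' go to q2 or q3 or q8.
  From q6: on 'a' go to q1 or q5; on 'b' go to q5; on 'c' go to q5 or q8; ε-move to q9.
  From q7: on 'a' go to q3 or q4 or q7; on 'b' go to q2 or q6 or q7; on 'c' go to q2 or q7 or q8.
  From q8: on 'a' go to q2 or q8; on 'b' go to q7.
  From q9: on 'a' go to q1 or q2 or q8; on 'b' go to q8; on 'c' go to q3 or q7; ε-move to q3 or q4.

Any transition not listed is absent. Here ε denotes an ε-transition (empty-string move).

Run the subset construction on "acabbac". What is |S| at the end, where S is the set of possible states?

9

Start in {q1}.
Read 'a': q1→{q4}; now {q4}.
Read 'c': q4→{q1, q4, q7, q8}; now {q1, q4, q7, q8}.
Read 'a': q1→{q4}, q4→∅, q7→{q3, q4, q7}, q8→{q2, q8}; now {q2, q3, q4, q7, q8}.
Read 'b': q2→∅, q3→{q1}, q4→{q2, q3}, q7→{q2, q6, q7}, q8→{q7}; union {q1, q2, q3, q6, q7}; ε-closure = {q1, q2, q3, q4, q6, q7, q9}.
Read 'b': q1→{q2, q6, q9}, q2→∅, q3→{q1}, q4→{q2, q3}, q6→{q5}, q7→{q2, q6, q7}, q9→{q8}; union {q1, q2, q3, q5, q6, q7, q8, q9}; ε-closure = {q1, q2, q3, q4, q5, q6, q7, q8, q9}.
Read 'a': q1→{q4}, q2→{q3, q6}, q3→∅, q4→∅, q5→{q1, q6}, q6→{q1, q5}, q7→{q3, q4, q7}, q8→{q2, q8}, q9→{q1, q2, q8}; union {q1, q2, q3, q4, q5, q6, q7, q8}; ε-closure = {q1, q2, q3, q4, q5, q6, q7, q8, q9}.
Read 'c': q1→∅, q2→{q8}, q3→{q1, q2, q3, q6}, q4→{q1, q4, q7, q8}, q5→∅, q6→{q5, q8}, q7→{q2, q7, q8}, q8→∅, q9→{q3, q7}; union {q1, q2, q3, q4, q5, q6, q7, q8}; ε-closure = {q1, q2, q3, q4, q5, q6, q7, q8, q9}.
That set has 9 states.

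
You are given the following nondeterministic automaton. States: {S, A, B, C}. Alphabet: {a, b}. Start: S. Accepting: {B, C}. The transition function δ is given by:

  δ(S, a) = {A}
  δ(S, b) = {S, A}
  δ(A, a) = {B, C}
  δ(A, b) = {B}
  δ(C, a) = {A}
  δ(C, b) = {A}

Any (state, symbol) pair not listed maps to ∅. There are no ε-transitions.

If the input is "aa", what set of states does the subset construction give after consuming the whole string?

Start in {S}.
Read 'a': S→{A}; now {A}.
Read 'a': A→{B, C}; now {B, C}.

{B, C}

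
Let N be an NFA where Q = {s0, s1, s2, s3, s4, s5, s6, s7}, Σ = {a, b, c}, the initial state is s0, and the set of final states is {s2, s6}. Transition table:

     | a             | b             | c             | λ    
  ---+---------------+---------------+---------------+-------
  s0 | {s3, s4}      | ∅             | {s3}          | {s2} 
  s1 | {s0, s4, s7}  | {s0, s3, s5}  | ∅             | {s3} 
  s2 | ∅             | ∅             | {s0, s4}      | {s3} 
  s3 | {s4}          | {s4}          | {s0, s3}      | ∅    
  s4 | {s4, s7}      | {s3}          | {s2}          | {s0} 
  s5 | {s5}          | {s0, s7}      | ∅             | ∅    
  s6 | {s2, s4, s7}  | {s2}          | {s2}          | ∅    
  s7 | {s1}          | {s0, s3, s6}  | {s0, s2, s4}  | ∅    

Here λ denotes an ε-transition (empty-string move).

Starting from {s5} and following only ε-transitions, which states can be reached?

Begin with {s5}.
No ε-moves leave this set, so the closure equals the set itself.

{s5}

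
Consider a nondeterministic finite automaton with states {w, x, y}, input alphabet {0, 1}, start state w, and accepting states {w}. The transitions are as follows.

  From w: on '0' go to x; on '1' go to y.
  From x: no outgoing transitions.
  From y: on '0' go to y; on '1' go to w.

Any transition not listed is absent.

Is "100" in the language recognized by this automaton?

No

Start in {w}.
Read '1': w→{y}; now {y}.
Read '0': y→{y}; now {y}.
Read '0': y→{y}; now {y}.
The final set {y} contains no accepting state.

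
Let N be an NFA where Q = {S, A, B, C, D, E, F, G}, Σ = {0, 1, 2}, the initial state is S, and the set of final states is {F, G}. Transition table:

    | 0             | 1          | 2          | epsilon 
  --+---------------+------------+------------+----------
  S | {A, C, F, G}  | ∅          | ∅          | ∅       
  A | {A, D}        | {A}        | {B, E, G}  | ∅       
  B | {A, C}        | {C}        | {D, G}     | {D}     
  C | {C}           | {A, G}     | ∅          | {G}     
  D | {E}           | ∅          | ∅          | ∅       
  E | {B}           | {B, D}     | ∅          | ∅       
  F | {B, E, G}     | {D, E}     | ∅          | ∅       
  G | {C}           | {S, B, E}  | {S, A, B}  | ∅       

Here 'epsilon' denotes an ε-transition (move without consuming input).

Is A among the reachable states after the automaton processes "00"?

Yes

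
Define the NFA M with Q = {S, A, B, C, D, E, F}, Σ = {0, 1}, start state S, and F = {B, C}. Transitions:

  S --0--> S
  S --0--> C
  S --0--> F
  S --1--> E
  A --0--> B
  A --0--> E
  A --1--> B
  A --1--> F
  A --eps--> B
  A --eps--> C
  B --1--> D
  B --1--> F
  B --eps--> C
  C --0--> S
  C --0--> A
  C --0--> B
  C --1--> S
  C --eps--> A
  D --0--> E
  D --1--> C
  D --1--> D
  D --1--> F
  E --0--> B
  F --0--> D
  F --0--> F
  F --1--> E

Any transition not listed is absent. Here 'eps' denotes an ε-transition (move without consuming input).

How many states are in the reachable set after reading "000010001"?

Start in {S}.
Read '0': {S} → {S, A, B, C, F}.
Read '0': {S, A, B, C, F} → {S, A, B, C, D, E, F}.
Read '0': {S, A, B, C, D, E, F} → {S, A, B, C, D, E, F}.
Read '0': {S, A, B, C, D, E, F} → {S, A, B, C, D, E, F}.
Read '1': {S, A, B, C, D, E, F} → {S, A, B, C, D, E, F}.
Read '0': {S, A, B, C, D, E, F} → {S, A, B, C, D, E, F}.
Read '0': {S, A, B, C, D, E, F} → {S, A, B, C, D, E, F}.
Read '0': {S, A, B, C, D, E, F} → {S, A, B, C, D, E, F}.
Read '1': {S, A, B, C, D, E, F} → {S, A, B, C, D, E, F}.
That set has 7 states.

7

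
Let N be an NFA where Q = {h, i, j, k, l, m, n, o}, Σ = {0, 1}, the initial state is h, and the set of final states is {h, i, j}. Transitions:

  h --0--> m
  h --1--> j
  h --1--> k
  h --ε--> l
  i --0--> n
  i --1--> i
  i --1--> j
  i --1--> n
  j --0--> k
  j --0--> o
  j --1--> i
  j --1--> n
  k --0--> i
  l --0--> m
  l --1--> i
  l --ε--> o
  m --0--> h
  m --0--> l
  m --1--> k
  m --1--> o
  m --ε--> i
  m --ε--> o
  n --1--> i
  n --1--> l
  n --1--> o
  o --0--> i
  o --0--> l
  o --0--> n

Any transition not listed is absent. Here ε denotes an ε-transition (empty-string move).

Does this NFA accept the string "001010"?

Start: ε-closure({h}) = {h, l, o}.
Read '0': h→{m}, l→{m}, o→{i, l, n}; union {i, l, m, n}; ε-closure = {i, l, m, n, o}.
Read '0': i→{n}, l→{m}, m→{h, l}, n→∅, o→{i, l, n}; union {h, i, l, m, n}; ε-closure = {h, i, l, m, n, o}.
Read '1': h→{j, k}, i→{i, j, n}, l→{i}, m→{k, o}, n→{i, l, o}, o→∅; now {i, j, k, l, n, o}.
Read '0': i→{n}, j→{k, o}, k→{i}, l→{m}, n→∅, o→{i, l, n}; now {i, k, l, m, n, o}.
Read '1': i→{i, j, n}, k→∅, l→{i}, m→{k, o}, n→{i, l, o}, o→∅; now {i, j, k, l, n, o}.
Read '0': i→{n}, j→{k, o}, k→{i}, l→{m}, n→∅, o→{i, l, n}; now {i, k, l, m, n, o}.
The final set {i, k, l, m, n, o} contains the accepting state i.

Yes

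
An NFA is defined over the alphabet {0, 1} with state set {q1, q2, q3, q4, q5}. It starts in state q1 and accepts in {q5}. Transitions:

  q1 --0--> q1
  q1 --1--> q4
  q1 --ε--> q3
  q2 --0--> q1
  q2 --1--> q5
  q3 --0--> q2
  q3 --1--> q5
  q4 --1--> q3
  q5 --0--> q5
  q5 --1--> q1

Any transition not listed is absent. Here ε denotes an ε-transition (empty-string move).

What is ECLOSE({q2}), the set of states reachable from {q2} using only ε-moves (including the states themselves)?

Begin with {q2}.
No ε-moves leave this set, so the closure equals the set itself.

{q2}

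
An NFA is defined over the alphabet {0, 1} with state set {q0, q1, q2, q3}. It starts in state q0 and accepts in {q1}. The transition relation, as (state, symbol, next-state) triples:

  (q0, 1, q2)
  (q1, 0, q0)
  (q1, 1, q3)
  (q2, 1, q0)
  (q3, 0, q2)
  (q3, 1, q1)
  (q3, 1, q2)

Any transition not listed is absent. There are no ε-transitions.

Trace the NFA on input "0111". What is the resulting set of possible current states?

Start in {q0}.
Read '0': q0→∅; now ∅.
The set is empty and remains empty for the remaining 3 symbols.

∅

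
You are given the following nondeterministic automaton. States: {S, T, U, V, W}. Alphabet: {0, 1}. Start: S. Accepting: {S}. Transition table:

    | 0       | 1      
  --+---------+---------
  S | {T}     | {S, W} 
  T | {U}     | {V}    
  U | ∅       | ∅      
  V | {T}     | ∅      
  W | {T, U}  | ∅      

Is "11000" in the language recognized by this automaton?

Start in {S}.
Read '1': {S} → {S, W}.
Read '1': {S, W} → {S, W}.
Read '0': {S, W} → {T, U}.
Read '0': {T, U} → {U}.
Read '0': {U} → ∅.
The final set ∅ contains no accepting state.

No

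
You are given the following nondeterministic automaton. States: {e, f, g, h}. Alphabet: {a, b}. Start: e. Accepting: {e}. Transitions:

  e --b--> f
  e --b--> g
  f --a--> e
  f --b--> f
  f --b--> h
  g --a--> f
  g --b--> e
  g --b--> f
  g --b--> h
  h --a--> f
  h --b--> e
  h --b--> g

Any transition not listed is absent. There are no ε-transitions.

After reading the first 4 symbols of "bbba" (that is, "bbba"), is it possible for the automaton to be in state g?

Start in {e}.
Read 'b': e→{f, g}; now {f, g}.
Read 'b': f→{f, h}, g→{e, f, h}; now {e, f, h}.
Read 'b': e→{f, g}, f→{f, h}, h→{e, g}; now {e, f, g, h}.
Read 'a': e→∅, f→{e}, g→{f}, h→{f}; now {e, f}.
State g is not in {e, f}.

No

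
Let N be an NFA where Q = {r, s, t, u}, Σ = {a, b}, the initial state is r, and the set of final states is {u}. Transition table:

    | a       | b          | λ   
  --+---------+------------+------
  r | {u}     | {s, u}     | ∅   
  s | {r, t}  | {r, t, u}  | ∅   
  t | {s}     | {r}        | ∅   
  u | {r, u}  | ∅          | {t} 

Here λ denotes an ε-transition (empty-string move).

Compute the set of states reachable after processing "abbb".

{r, t, u}

Start in {r}.
Read 'a': r→{u}; union {u}; ε-closure = {t, u}.
Read 'b': t→{r}, u→∅; now {r}.
Read 'b': r→{s, u}; union {s, u}; ε-closure = {s, t, u}.
Read 'b': s→{r, t, u}, t→{r}, u→∅; now {r, t, u}.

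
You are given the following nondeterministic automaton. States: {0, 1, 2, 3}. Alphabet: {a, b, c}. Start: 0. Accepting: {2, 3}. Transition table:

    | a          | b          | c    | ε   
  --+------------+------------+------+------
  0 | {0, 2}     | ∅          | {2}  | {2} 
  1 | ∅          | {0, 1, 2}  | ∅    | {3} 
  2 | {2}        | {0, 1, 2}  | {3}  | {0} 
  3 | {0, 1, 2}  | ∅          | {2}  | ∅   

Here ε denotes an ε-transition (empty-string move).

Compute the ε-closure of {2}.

{0, 2}

Begin with {2}.
ε-move 2 → 0; add 0.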